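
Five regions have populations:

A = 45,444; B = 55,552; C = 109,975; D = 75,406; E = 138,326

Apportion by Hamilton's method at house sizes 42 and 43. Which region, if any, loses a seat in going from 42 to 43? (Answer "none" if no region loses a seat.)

A

At 42 seats: A 5, B 5, C 11, D 7, E 14.
At 43 seats: A 4, B 6, C 11, D 8, E 14.
A drops from 5 to 4.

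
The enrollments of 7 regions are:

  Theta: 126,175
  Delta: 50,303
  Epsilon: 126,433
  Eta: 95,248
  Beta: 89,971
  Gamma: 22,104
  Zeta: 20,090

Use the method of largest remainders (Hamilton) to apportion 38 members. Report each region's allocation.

Standard divisor: 530324 ÷ 38 ≈ 13955.895.
Standard quotas: Theta 9.0410, Delta 3.6044, Epsilon 9.0595, Eta 6.8249, Beta 6.4468, Gamma 1.5838, Zeta 1.4395.
Lower quotas: Theta 9, Delta 3, Epsilon 9, Eta 6, Beta 6, Gamma 1, Zeta 1 (sum 35, leaving 3 seats).
Remainders in descending order: Eta 0.8249, Delta 0.6044, Gamma 0.5838, Beta 0.4468, Zeta 0.4395, Epsilon 0.0595, Theta 0.0410.
The surplus seats go to Eta, Delta, Gamma.

Theta=9, Delta=4, Epsilon=9, Eta=7, Beta=6, Gamma=2, Zeta=1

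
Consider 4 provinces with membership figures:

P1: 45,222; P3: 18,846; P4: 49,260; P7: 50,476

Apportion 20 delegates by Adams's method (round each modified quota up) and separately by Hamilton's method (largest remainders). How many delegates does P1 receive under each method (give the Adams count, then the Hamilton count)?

5 and 6

Adams: P1 5, P3 3, P4 6, P7 6.
Hamilton: P1 6, P3 2, P4 6, P7 6.
P1 gets 5 under Adams and 6 under Hamilton.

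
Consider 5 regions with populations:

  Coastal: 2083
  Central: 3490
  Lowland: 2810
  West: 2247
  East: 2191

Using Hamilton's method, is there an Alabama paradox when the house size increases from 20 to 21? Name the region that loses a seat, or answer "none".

none

At 20 seats: Coastal 3, Central 6, Lowland 4, West 4, East 3.
At 21 seats: Coastal 3, Central 6, Lowland 5, West 4, East 3.
No region's allocation decreased.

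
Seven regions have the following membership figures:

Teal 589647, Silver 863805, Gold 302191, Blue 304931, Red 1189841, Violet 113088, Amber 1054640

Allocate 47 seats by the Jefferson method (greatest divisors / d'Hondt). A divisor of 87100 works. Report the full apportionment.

Teal: 6, Silver: 9, Gold: 3, Blue: 3, Red: 13, Violet: 1, Amber: 12

With modified divisor 87100: modified quotas Teal 6.770, Silver 9.917, Gold 3.469, Blue 3.501, Red 13.661, Violet 1.298, Amber 12.108.
Rounding down: Teal 6, Silver 9, Gold 3, Blue 3, Red 13, Violet 1, Amber 12 (total 47).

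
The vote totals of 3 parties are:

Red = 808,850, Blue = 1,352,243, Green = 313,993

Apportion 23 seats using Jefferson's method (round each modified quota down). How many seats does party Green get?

3

Standard divisor 2475086/23 ≈ 107612.435; standard quotas: Red 7.516, Blue 12.566, Green 2.918.
Rounding down gives 7, 12, 2 = 21 seats, so the divisor must be adjusted.
With modified divisor 102600: modified quotas Red 7.884, Blue 13.180, Green 3.060.
Rounding down: Red 7, Blue 13, Green 3 (total 23).
Green receives 3.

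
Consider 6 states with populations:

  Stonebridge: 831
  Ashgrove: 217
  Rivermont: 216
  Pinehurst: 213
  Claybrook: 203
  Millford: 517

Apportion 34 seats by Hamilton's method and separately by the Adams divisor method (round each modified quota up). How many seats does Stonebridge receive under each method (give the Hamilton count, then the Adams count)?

13 and 12

Hamilton: Stonebridge 13, Ashgrove 4, Rivermont 3, Pinehurst 3, Claybrook 3, Millford 8.
Adams: Stonebridge 12, Ashgrove 4, Rivermont 4, Pinehurst 3, Claybrook 3, Millford 8.
Stonebridge gets 13 under Hamilton and 12 under Adams.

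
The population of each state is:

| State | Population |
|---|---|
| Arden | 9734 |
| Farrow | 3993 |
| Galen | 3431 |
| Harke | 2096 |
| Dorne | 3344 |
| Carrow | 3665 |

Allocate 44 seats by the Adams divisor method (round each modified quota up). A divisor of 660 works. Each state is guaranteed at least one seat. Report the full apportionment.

Arden: 15; Farrow: 7; Galen: 6; Harke: 4; Dorne: 6; Carrow: 6

With modified divisor 660: modified quotas Arden 14.748, Farrow 6.050, Galen 5.198, Harke 3.176, Dorne 5.067, Carrow 5.553.
Rounding up: Arden 15, Farrow 7, Galen 6, Harke 4, Dorne 6, Carrow 6 (total 44).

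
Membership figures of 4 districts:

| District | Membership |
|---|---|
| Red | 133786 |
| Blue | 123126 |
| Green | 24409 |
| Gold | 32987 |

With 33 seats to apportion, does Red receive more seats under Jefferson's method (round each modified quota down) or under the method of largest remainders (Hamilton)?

Jefferson: Red 15, Blue 13, Green 2, Gold 3.
Hamilton: Red 14, Blue 13, Green 3, Gold 3.
Red gets 15 under Jefferson and 14 under Hamilton.

Jefferson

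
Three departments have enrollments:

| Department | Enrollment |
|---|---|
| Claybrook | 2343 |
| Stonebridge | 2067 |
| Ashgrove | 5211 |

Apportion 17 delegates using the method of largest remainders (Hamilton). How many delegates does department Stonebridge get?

The standard divisor is 9621/17 ≈ 565.941.
Standard quotas: Claybrook 4.1400, Stonebridge 3.6523, Ashgrove 9.2077.
Lower quotas: Claybrook 4, Stonebridge 3, Ashgrove 9 (sum 16, leaving 1 seat).
Remainders in descending order: Stonebridge 0.6523, Ashgrove 0.2077, Claybrook 0.1400.
Largest remainder: Stonebridge receives the extra seat.
Stonebridge receives 4.

4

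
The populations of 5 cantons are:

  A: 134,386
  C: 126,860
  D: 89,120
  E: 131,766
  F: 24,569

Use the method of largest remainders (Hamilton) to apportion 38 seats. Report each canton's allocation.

The standard divisor is 506701/38 ≈ 13334.237.
Standard quotas: A 10.0783, C 9.5139, D 6.6835, E 9.8818, F 1.8426.
Lower quotas: A 10, C 9, D 6, E 9, F 1 (sum 35, leaving 3 seats).
Remainders in descending order: E 0.8818, F 0.8426, D 0.6835, C 0.5139, A 0.0783.
Largest remainders: E, F, D receive the extra seats.

A=10, C=9, D=7, E=10, F=2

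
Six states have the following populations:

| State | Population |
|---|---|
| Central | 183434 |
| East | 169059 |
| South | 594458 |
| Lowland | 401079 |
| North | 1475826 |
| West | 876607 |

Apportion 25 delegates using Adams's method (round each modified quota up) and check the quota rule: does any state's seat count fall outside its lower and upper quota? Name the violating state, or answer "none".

none

Standard quotas: Central 1.239, East 1.142, South 4.016, Lowland 2.710, North 9.971, West 5.922.
Adams allocation: Central 2, East 1, South 4, Lowland 3, North 9, West 6.
Every allocation lies between the lower and upper quota.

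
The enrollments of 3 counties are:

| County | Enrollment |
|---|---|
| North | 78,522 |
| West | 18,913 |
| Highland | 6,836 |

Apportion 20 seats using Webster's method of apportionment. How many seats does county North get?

15

Standard divisor 104271/20 ≈ 5213.55; standard quotas: North 15.061, West 3.628, Highland 1.311.
Rounding to the nearest integer gives North 15, West 4, Highland 1 — total 20, matching the house size, so no adjustment is needed.
North receives 15.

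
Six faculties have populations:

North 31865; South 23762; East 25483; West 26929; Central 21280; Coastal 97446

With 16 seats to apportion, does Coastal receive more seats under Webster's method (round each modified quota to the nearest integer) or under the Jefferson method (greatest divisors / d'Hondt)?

Jefferson

Webster: North 2, South 2, East 2, West 2, Central 1, Coastal 7.
Jefferson: North 2, South 1, East 2, West 2, Central 1, Coastal 8.
Coastal gets 7 under Webster and 8 under Jefferson.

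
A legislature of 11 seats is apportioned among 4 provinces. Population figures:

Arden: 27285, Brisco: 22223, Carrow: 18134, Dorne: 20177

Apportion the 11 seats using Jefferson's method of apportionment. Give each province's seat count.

Arden: 4; Brisco: 3; Carrow: 2; Dorne: 2

Standard divisor 87819/11 ≈ 7983.545; standard quotas: Arden 3.418, Brisco 2.784, Carrow 2.271, Dorne 2.527.
Rounding down gives 3, 2, 2, 2 = 9 seats, so the divisor must be adjusted.
With modified divisor 6773: modified quotas Arden 4.028, Brisco 3.281, Carrow 2.677, Dorne 2.979.
Rounding down: Arden 4, Brisco 3, Carrow 2, Dorne 2 (total 11).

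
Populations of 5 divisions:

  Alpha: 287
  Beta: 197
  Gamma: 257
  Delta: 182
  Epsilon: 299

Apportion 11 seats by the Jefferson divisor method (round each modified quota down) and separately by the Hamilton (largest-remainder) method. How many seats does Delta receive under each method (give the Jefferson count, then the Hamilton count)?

Jefferson: Alpha 3, Beta 2, Gamma 2, Delta 1, Epsilon 3.
Hamilton: Alpha 2, Beta 2, Gamma 2, Delta 2, Epsilon 3.
Delta gets 1 under Jefferson and 2 under Hamilton.

1 and 2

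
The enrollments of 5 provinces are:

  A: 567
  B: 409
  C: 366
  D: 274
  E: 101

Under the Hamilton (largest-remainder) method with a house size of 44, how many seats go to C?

Total 1717; standard divisor 1717/44 ≈ 39.023.
Standard quotas: A 14.530, B 10.481, C 9.379, D 7.022, E 2.588.
Lower quotas: A 14, B 10, C 9, D 7, E 2 (sum 42, leaving 2 seats).
Remainders in descending order: E 0.588, A 0.530, B 0.481, C 0.379, D 0.022.
The surplus seats go to E, A.
C receives 9.

9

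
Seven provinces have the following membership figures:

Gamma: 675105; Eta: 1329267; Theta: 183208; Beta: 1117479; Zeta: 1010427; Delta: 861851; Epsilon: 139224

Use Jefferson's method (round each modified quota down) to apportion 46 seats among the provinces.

Standard divisor 5316561/46 ≈ 115577.413; standard quotas: Gamma 5.841, Eta 11.501, Theta 1.585, Beta 9.669, Zeta 8.742, Delta 7.457, Epsilon 1.205.
Rounding down gives 5, 11, 1, 9, 8, 7, 1 = 42 seats, so the divisor must be adjusted.
With modified divisor 109300: modified quotas Gamma 6.177, Eta 12.162, Theta 1.676, Beta 10.224, Zeta 9.245, Delta 7.885, Epsilon 1.274.
Rounding down: Gamma 6, Eta 12, Theta 1, Beta 10, Zeta 9, Delta 7, Epsilon 1 (total 46).

Gamma 6, Eta 12, Theta 1, Beta 10, Zeta 9, Delta 7, Epsilon 1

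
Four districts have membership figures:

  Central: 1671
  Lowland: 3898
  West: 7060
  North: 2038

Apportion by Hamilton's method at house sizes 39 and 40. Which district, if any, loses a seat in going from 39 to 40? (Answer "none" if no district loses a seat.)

Central

At 39 seats: Central 5, Lowland 10, West 19, North 5.
At 40 seats: Central 4, Lowland 11, West 19, North 6.
Central drops from 5 to 4.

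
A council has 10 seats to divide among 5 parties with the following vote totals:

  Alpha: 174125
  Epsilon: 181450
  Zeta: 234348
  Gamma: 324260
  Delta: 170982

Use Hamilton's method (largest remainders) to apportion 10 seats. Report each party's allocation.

Alpha: 2, Epsilon: 2, Zeta: 2, Gamma: 3, Delta: 1

Total 1085165; standard divisor 1085165/10 ≈ 108516.5.
Standard quotas: Alpha 1.6046, Epsilon 1.6721, Zeta 2.1596, Gamma 2.9881, Delta 1.5756.
Lower quotas: Alpha 1, Epsilon 1, Zeta 2, Gamma 2, Delta 1 (sum 7, leaving 3 seats).
Remainders in descending order: Gamma 0.9881, Epsilon 0.6721, Alpha 0.6046, Delta 0.5756, Zeta 0.1596.
Largest remainders: Gamma, Epsilon, Alpha receive the extra seats.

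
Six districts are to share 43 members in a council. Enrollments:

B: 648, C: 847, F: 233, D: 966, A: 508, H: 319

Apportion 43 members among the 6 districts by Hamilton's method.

B=8, C=10, F=3, D=12, A=6, H=4

Standard divisor: 3521 ÷ 43 ≈ 81.884.
Standard quotas: B 7.914, C 10.344, F 2.845, D 11.797, A 6.204, H 3.896.
Lower quotas: B 7, C 10, F 2, D 11, A 6, H 3 (sum 39, leaving 4 seats).
Remainders in descending order: B 0.914, H 0.896, F 0.845, D 0.797, C 0.344, A 0.204.
The surplus seats go to B, H, F, D.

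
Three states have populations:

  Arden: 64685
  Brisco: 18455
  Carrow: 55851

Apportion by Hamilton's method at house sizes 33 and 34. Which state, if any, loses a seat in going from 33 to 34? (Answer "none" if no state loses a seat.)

Brisco

At 33 seats: Arden 15, Brisco 5, Carrow 13.
At 34 seats: Arden 16, Brisco 4, Carrow 14.
Brisco drops from 5 to 4.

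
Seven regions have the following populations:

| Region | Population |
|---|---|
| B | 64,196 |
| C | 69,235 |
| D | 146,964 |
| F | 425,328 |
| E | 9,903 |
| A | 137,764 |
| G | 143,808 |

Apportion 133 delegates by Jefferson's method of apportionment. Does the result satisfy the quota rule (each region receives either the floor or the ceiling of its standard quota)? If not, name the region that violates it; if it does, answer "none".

Standard quotas: B 8.562, C 9.234, D 19.601, F 56.728, E 1.321, A 18.374, G 19.180.
Jefferson allocation: B 8, C 9, D 20, F 58, E 1, A 18, G 19.
F has quota 56.728 (lower 56, upper 57) but receives 58 — outside the quota interval.

F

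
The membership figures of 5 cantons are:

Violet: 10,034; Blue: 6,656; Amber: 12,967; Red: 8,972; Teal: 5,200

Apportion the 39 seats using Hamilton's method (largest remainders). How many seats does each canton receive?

The standard divisor is 43829/39 ≈ 1123.821.
Standard quotas: Violet 8.9285, Blue 5.9227, Amber 11.5383, Red 7.9835, Teal 4.6271.
Lower quotas: Violet 8, Blue 5, Amber 11, Red 7, Teal 4 (sum 35, leaving 4 seats).
Remainders in descending order: Red 0.9835, Violet 0.9285, Blue 0.9227, Teal 0.6271, Amber 0.5383.
Largest remainders: Red, Violet, Blue, Teal receive the extra seats.

Violet 9, Blue 6, Amber 11, Red 8, Teal 5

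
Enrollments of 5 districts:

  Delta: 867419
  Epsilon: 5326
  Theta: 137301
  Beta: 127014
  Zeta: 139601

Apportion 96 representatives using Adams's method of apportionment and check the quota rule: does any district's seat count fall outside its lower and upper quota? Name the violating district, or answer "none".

Delta

Standard quotas: Delta 65.227, Epsilon 0.400, Theta 10.325, Beta 9.551, Zeta 10.497.
Adams allocation: Delta 64, Epsilon 1, Theta 10, Beta 10, Zeta 11.
Delta has quota 65.227 (lower 65, upper 66) but receives 64 — outside the quota interval.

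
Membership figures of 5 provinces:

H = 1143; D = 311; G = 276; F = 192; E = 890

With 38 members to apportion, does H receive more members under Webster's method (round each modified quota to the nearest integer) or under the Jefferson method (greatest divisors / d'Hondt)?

Webster: H 15, D 4, G 4, F 3, E 12.
Jefferson: H 16, D 4, G 4, F 2, E 12.
H gets 15 under Webster and 16 under Jefferson.

Jefferson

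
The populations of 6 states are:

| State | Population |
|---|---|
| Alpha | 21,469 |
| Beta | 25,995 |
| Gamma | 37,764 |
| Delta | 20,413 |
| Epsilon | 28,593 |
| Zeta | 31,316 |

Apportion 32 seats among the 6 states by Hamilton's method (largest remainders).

Alpha 4, Beta 5, Gamma 7, Delta 4, Epsilon 6, Zeta 6

Standard divisor: 165550 ÷ 32 ≈ 5173.438.
Standard quotas: Alpha 4.1499, Beta 5.0247, Gamma 7.2996, Delta 3.9457, Epsilon 5.5269, Zeta 6.0532.
Lower quotas: Alpha 4, Beta 5, Gamma 7, Delta 3, Epsilon 5, Zeta 6 (sum 30, leaving 2 seats).
Remainders in descending order: Delta 0.9457, Epsilon 0.5269, Gamma 0.2996, Alpha 0.1499, Zeta 0.0532, Beta 0.0247.
Largest remainders: Delta, Epsilon receive the extra seats.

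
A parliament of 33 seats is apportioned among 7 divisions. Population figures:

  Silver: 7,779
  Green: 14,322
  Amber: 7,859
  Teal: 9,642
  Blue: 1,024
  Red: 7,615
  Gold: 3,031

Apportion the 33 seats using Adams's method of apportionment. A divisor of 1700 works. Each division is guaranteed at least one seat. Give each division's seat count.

With modified divisor 1700: modified quotas Silver 4.576, Green 8.425, Amber 4.623, Teal 5.672, Blue 0.602, Red 4.479, Gold 1.783.
Rounding up: Silver 5, Green 9, Amber 5, Teal 6, Blue 1, Red 5, Gold 2 (total 33).

Silver: 5; Green: 9; Amber: 5; Teal: 6; Blue: 1; Red: 5; Gold: 2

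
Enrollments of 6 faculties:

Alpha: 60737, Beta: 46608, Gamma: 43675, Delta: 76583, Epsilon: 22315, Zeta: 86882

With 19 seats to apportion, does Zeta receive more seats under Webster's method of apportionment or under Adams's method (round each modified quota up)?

Webster: Alpha 3, Beta 3, Gamma 3, Delta 4, Epsilon 1, Zeta 5.
Adams: Alpha 3, Beta 3, Gamma 3, Delta 4, Epsilon 2, Zeta 4.
Zeta gets 5 under Webster and 4 under Adams.

Webster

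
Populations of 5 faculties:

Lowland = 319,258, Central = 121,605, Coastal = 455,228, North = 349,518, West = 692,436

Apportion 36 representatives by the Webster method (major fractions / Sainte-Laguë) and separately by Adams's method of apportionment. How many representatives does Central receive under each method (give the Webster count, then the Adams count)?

Webster: Lowland 6, Central 2, Coastal 8, North 7, West 13.
Adams: Lowland 6, Central 3, Coastal 8, North 7, West 12.
Central gets 2 under Webster and 3 under Adams.

2 and 3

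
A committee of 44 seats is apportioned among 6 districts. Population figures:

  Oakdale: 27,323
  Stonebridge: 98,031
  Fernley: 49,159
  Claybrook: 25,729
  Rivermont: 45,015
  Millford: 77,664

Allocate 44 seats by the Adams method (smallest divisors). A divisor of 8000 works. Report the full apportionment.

With modified divisor 8000: modified quotas Oakdale 3.415, Stonebridge 12.254, Fernley 6.145, Claybrook 3.216, Rivermont 5.627, Millford 9.708.
Rounding up: Oakdale 4, Stonebridge 13, Fernley 7, Claybrook 4, Rivermont 6, Millford 10 (total 44).

Oakdale 4; Stonebridge 13; Fernley 7; Claybrook 4; Rivermont 6; Millford 10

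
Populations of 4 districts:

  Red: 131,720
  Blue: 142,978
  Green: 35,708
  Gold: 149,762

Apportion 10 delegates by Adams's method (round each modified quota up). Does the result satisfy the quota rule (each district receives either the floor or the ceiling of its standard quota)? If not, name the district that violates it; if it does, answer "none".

Standard quotas: Red 2.862, Blue 3.107, Green 0.776, Gold 3.255.
Adams allocation: Red 3, Blue 3, Green 1, Gold 3.
Every allocation lies between the lower and upper quota.

none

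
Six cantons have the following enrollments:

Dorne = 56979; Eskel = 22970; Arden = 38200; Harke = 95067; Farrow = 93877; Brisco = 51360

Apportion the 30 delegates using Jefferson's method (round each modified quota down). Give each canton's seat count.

Dorne 5, Eskel 2, Arden 3, Harke 8, Farrow 8, Brisco 4

Standard divisor 358453/30 ≈ 11948.433; standard quotas: Dorne 4.769, Eskel 1.922, Arden 3.197, Harke 7.956, Farrow 7.857, Brisco 4.298.
Rounding down gives 4, 1, 3, 7, 7, 4 = 26 seats, so the divisor must be adjusted.
With modified divisor 11000: modified quotas Dorne 5.180, Eskel 2.088, Arden 3.473, Harke 8.642, Farrow 8.534, Brisco 4.669.
Rounding down: Dorne 5, Eskel 2, Arden 3, Harke 8, Farrow 8, Brisco 4 (total 30).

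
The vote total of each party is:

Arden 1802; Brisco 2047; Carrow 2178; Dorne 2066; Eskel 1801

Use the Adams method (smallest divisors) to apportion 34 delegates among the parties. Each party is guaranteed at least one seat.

Arden 6, Brisco 7, Carrow 8, Dorne 7, Eskel 6

Standard divisor 9894/34 ≈ 291; standard quotas: Arden 6.192, Brisco 7.034, Carrow 7.485, Dorne 7.100, Eskel 6.189.
Rounding up gives 7, 8, 8, 8, 7 = 38 seats, so the divisor must be adjusted.
With modified divisor 310: modified quotas Arden 5.813, Brisco 6.603, Carrow 7.026, Dorne 6.665, Eskel 5.810.
Rounding up: Arden 6, Brisco 7, Carrow 8, Dorne 7, Eskel 6 (total 34).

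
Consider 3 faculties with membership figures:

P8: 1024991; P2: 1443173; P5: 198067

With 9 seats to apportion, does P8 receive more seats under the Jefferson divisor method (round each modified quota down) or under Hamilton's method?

Jefferson: P8 4, P2 5, P5 0.
Hamilton: P8 3, P2 5, P5 1.
P8 gets 4 under Jefferson and 3 under Hamilton.

Jefferson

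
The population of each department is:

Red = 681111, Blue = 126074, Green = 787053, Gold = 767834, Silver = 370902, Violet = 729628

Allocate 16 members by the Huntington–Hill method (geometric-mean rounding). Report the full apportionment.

With divisor 224429: modified quotas Red 3.035, Blue 0.562, Green 3.507, Gold 3.421, Silver 1.653, Violet 3.251.
Geometric-mean thresholds: Red √(3·4)=3.464, Blue (min 1), Green √(3·4)=3.464, Gold √(3·4)=3.464, Silver √(1·2)=1.414, Violet √(3·4)=3.464.
Each quota rounded against its threshold gives Red 3, Blue 1, Green 4, Gold 3, Silver 2, Violet 3 (total 16).

Red: 3, Blue: 1, Green: 4, Gold: 3, Silver: 2, Violet: 3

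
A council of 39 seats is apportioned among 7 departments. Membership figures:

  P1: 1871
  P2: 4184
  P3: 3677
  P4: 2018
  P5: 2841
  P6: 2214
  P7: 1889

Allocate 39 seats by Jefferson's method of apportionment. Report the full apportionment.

Standard divisor 18694/39 ≈ 479.333; standard quotas: P1 3.903, P2 8.729, P3 7.671, P4 4.210, P5 5.927, P6 4.619, P7 3.941.
Rounding down gives 3, 8, 7, 4, 5, 4, 3 = 34 seats, so the divisor must be adjusted.
With modified divisor 450: modified quotas P1 4.158, P2 9.298, P3 8.171, P4 4.484, P5 6.313, P6 4.920, P7 4.198.
Rounding down: P1 4, P2 9, P3 8, P4 4, P5 6, P6 4, P7 4 (total 39).

P1 4, P2 9, P3 8, P4 4, P5 6, P6 4, P7 4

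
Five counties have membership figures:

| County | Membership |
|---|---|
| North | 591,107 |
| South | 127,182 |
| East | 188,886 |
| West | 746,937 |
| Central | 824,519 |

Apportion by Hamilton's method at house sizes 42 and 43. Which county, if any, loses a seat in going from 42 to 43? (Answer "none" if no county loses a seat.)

At 42 seats: North 10, South 2, East 3, West 13, Central 14.
At 43 seats: North 10, South 2, East 3, West 13, Central 15.
No county's allocation decreased.

none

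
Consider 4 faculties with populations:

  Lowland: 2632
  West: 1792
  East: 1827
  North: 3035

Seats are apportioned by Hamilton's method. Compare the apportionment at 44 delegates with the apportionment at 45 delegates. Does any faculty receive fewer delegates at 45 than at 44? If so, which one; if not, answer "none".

West

At 44 seats: Lowland 12, West 9, East 9, North 14.
At 45 seats: Lowland 13, West 8, East 9, North 15.
West drops from 9 to 8.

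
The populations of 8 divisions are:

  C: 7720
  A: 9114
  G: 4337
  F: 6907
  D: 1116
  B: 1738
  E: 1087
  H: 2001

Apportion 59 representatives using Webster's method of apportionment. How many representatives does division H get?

3

Standard divisor 34020/59 ≈ 576.61; standard quotas: C 13.389, A 15.806, G 7.522, F 11.979, D 1.935, B 3.014, E 1.885, H 3.470.
Rounding to the nearest integer gives C 13, A 16, G 8, F 12, D 2, B 3, E 2, H 3 — total 59, matching the house size, so no adjustment is needed.
H receives 3.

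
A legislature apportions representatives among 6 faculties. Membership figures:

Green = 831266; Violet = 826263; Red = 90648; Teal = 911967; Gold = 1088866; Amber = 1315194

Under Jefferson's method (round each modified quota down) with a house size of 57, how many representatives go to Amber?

Standard divisor 5064204/57 ≈ 88845.684; standard quotas: Green 9.356, Violet 9.300, Red 1.020, Teal 10.265, Gold 12.256, Amber 14.803.
Rounding down gives 9, 9, 1, 10, 12, 14 = 55 seats, so the divisor must be adjusted.
With modified divisor 83400: modified quotas Green 9.967, Violet 9.907, Red 1.087, Teal 10.935, Gold 13.056, Amber 15.770.
Rounding down: Green 9, Violet 9, Red 1, Teal 10, Gold 13, Amber 15 (total 57).
Amber receives 15.

15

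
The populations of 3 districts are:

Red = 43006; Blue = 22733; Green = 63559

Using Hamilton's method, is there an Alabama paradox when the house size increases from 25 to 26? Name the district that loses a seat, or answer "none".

Blue

At 25 seats: Red 8, Blue 5, Green 12.
At 26 seats: Red 9, Blue 4, Green 13.
Blue drops from 5 to 4.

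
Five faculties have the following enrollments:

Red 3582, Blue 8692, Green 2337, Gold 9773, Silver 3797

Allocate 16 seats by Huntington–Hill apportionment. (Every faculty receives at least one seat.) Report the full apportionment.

With divisor 1718: modified quotas Red 2.085, Blue 5.059, Green 1.360, Gold 5.689, Silver 2.210.
Geometric-mean thresholds: Red √(2·3)=2.449, Blue √(5·6)=5.477, Green √(1·2)=1.414, Gold √(5·6)=5.477, Silver √(2·3)=2.449.
Each quota rounded against its threshold gives Red 2, Blue 5, Green 1, Gold 6, Silver 2 (total 16).

Red 2; Blue 5; Green 1; Gold 6; Silver 2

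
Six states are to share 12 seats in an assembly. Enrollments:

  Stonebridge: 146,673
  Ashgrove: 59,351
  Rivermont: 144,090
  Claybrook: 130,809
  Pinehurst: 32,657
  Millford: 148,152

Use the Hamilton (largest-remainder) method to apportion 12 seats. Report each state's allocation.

Total 661732; standard divisor 661732/12 ≈ 55144.333.
Standard quotas: Stonebridge 2.6598, Ashgrove 1.0763, Rivermont 2.6130, Claybrook 2.3721, Pinehurst 0.5922, Millford 2.6866.
Lower quotas: Stonebridge 2, Ashgrove 1, Rivermont 2, Claybrook 2, Pinehurst 0, Millford 2 (sum 9, leaving 3 seats).
Remainders in descending order: Millford 0.6866, Stonebridge 0.6598, Rivermont 0.6130, Pinehurst 0.5922, Claybrook 0.3721, Ashgrove 0.0763.
Largest remainders: Millford, Stonebridge, Rivermont receive the extra seats.

Stonebridge: 3; Ashgrove: 1; Rivermont: 3; Claybrook: 2; Pinehurst: 0; Millford: 3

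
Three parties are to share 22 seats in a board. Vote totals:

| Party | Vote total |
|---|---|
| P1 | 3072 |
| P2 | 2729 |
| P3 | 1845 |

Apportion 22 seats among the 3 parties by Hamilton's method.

P1: 9, P2: 8, P3: 5

Total 7646; standard divisor 7646/22 ≈ 347.545.
Standard quotas: P1 8.839, P2 7.852, P3 5.309.
Lower quotas: P1 8, P2 7, P3 5 (sum 20, leaving 2 seats).
Remainders in descending order: P2 0.852, P1 0.839, P3 0.309.
The surplus seats go to P2, P1.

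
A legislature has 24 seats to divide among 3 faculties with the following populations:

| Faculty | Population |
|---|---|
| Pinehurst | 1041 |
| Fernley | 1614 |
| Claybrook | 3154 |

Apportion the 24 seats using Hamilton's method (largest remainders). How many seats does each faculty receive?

Pinehurst: 4, Fernley: 7, Claybrook: 13

The standard divisor is 5809/24 ≈ 242.042.
Standard quotas: Pinehurst 4.301, Fernley 6.668, Claybrook 13.031.
Lower quotas: Pinehurst 4, Fernley 6, Claybrook 13 (sum 23, leaving 1 seat).
Remainders in descending order: Fernley 0.668, Pinehurst 0.301, Claybrook 0.031.
The surplus seat goes to Fernley.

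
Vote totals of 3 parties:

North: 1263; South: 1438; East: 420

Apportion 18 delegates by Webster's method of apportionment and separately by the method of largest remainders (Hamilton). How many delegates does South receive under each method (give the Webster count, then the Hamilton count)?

Webster: North 7, South 9, East 2.
Hamilton: North 7, South 8, East 3.
South gets 9 under Webster and 8 under Hamilton.

9 and 8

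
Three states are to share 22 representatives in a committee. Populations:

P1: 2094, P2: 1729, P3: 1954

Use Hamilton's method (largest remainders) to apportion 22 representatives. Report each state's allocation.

P1: 8, P2: 7, P3: 7

The standard divisor is 5777/22 ≈ 262.591.
Standard quotas: P1 7.974, P2 6.584, P3 7.441.
Lower quotas: P1 7, P2 6, P3 7 (sum 20, leaving 2 seats).
Remainders in descending order: P1 0.974, P2 0.584, P3 0.441.
The surplus seats go to P1, P2.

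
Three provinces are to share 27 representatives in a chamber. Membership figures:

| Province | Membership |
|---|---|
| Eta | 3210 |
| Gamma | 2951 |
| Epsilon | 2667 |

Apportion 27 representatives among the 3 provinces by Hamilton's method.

Standard divisor: 8828 ÷ 27 ≈ 326.963.
Standard quotas: Eta 9.818, Gamma 9.025, Epsilon 8.157.
Lower quotas: Eta 9, Gamma 9, Epsilon 8 (sum 26, leaving 1 seat).
Remainders in descending order: Eta 0.818, Epsilon 0.157, Gamma 0.025.
Largest remainder: Eta receives the extra seat.

Eta 10; Gamma 9; Epsilon 8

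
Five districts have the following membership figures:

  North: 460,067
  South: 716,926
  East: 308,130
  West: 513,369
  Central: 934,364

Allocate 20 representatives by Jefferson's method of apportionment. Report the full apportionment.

North=3, South=5, East=2, West=3, Central=7

Standard divisor 2932856/20 ≈ 146642.8; standard quotas: North 3.137, South 4.889, East 2.101, West 3.501, Central 6.372.
Rounding down gives 3, 4, 2, 3, 6 = 18 seats, so the divisor must be adjusted.
With modified divisor 130900: modified quotas North 3.515, South 5.477, East 2.354, West 3.922, Central 7.138.
Rounding down: North 3, South 5, East 2, West 3, Central 7 (total 20).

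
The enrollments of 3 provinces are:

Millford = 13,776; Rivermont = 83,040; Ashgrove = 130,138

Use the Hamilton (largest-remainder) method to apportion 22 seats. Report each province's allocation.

Millford 1, Rivermont 8, Ashgrove 13

Total 226954; standard divisor 226954/22 ≈ 10316.091.
Standard quotas: Millford 1.3354, Rivermont 8.0496, Ashgrove 12.6150.
Lower quotas: Millford 1, Rivermont 8, Ashgrove 12 (sum 21, leaving 1 seat).
Remainders in descending order: Ashgrove 0.6150, Millford 0.3354, Rivermont 0.0496.
The surplus seat goes to Ashgrove.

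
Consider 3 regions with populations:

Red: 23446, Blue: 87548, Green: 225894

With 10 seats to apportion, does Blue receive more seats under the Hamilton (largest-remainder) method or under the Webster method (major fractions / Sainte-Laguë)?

Webster

Hamilton: Red 1, Blue 2, Green 7.
Webster: Red 1, Blue 3, Green 6.
Blue gets 2 under Hamilton and 3 under Webster.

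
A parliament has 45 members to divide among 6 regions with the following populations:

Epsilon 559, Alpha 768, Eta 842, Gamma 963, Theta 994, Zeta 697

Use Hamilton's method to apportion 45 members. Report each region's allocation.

Total 4823; standard divisor 4823/45 ≈ 107.178.
Standard quotas: Epsilon 5.216, Alpha 7.166, Eta 7.856, Gamma 8.985, Theta 9.274, Zeta 6.503.
Lower quotas: Epsilon 5, Alpha 7, Eta 7, Gamma 8, Theta 9, Zeta 6 (sum 42, leaving 3 seats).
Remainders in descending order: Gamma 0.985, Eta 0.856, Zeta 0.503, Theta 0.274, Epsilon 0.216, Alpha 0.166.
Largest remainders: Gamma, Eta, Zeta receive the extra seats.

Epsilon=5, Alpha=7, Eta=8, Gamma=9, Theta=9, Zeta=7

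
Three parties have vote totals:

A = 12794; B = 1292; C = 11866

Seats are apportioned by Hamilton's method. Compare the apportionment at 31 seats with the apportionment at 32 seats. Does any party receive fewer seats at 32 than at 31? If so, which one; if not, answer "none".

B

At 31 seats: A 15, B 2, C 14.
At 32 seats: A 16, B 1, C 15.
B drops from 2 to 1.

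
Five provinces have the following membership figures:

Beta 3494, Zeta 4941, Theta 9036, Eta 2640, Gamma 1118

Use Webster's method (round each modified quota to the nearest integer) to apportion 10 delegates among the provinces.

Beta 2; Zeta 2; Theta 4; Eta 1; Gamma 1

Standard divisor 21229/10 ≈ 2122.9; standard quotas: Beta 1.646, Zeta 2.327, Theta 4.256, Eta 1.244, Gamma 0.527.
Rounding to the nearest integer gives Beta 2, Zeta 2, Theta 4, Eta 1, Gamma 1 — total 10, matching the house size, so no adjustment is needed.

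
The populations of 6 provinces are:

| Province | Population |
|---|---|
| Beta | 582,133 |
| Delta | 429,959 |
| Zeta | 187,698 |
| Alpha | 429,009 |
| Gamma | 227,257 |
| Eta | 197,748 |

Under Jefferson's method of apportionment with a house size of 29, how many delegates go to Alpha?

Standard divisor 2053804/29 ≈ 70820.828; standard quotas: Beta 8.220, Delta 6.071, Zeta 2.650, Alpha 6.058, Gamma 3.209, Eta 2.792.
Rounding down gives 8, 6, 2, 6, 3, 2 = 27 seats, so the divisor must be adjusted.
With modified divisor 63600: modified quotas Beta 9.153, Delta 6.760, Zeta 2.951, Alpha 6.745, Gamma 3.573, Eta 3.109.
Rounding down: Beta 9, Delta 6, Zeta 2, Alpha 6, Gamma 3, Eta 3 (total 29).
Alpha receives 6.

6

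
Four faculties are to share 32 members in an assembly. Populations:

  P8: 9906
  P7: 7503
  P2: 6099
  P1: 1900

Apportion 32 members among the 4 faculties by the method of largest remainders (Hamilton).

P8 13, P7 9, P2 8, P1 2

Standard divisor: 25408 ÷ 32 = 794.
Standard quotas: P8 12.4761, P7 9.4496, P2 7.6814, P1 2.3929.
Lower quotas: P8 12, P7 9, P2 7, P1 2 (sum 30, leaving 2 seats).
Remainders in descending order: P2 0.6814, P8 0.4761, P7 0.4496, P1 0.3929.
Largest remainders: P2, P8 receive the extra seats.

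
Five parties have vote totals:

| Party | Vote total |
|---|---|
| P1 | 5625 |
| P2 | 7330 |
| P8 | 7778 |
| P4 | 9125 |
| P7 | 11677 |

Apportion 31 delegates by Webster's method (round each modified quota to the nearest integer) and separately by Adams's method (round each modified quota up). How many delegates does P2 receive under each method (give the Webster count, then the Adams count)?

Webster: P1 4, P2 5, P8 6, P4 7, P7 9.
Adams: P1 4, P2 6, P8 6, P4 7, P7 8.
P2 gets 5 under Webster and 6 under Adams.

5 and 6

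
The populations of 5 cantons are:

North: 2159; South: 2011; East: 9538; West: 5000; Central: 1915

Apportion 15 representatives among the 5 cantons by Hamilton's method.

Standard divisor: 20623 ÷ 15 ≈ 1374.867.
Standard quotas: North 1.5703, South 1.4627, East 6.9374, West 3.6367, Central 1.3929.
Lower quotas: North 1, South 1, East 6, West 3, Central 1 (sum 12, leaving 3 seats).
Remainders in descending order: East 0.9374, West 0.6367, North 0.5703, South 0.4627, Central 0.3929.
Largest remainders: East, West, North receive the extra seats.

North 2; South 1; East 7; West 4; Central 1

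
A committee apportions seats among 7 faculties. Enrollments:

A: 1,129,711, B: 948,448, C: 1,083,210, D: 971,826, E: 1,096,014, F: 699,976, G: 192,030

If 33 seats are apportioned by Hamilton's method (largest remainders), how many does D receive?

The standard divisor is 6121215/33 ≈ 185491.364.
Standard quotas: A 6.0904, B 5.1132, C 5.8397, D 5.2392, E 5.9087, F 3.7736, G 1.0353.
Lower quotas: A 6, B 5, C 5, D 5, E 5, F 3, G 1 (sum 30, leaving 3 seats).
Remainders in descending order: E 0.9087, C 0.8397, F 0.7736, D 0.2392, B 0.1132, A 0.0904, G 0.0353.
Largest remainders: E, C, F receive the extra seats.
D receives 5.

5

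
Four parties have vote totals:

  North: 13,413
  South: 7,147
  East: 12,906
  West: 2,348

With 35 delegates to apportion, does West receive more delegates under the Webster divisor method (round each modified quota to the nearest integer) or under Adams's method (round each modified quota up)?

Adams

Webster: North 13, South 7, East 13, West 2.
Adams: North 13, South 7, East 12, West 3.
West gets 2 under Webster and 3 under Adams.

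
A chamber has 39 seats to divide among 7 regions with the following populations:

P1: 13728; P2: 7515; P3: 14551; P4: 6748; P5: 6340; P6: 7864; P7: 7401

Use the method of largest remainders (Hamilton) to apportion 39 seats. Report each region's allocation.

P1=8; P2=5; P3=9; P4=4; P5=4; P6=5; P7=4

Standard divisor: 64147 ÷ 39 ≈ 1644.795.
Standard quotas: P1 8.3463, P2 4.5690, P3 8.8467, P4 4.1026, P5 3.8546, P6 4.7811, P7 4.4996.
Lower quotas: P1 8, P2 4, P3 8, P4 4, P5 3, P6 4, P7 4 (sum 35, leaving 4 seats).
Remainders in descending order: P5 0.8546, P3 0.8467, P6 0.7811, P2 0.5690, P7 0.4996, P1 0.3463, P4 0.1026.
Largest remainders: P5, P3, P6, P2 receive the extra seats.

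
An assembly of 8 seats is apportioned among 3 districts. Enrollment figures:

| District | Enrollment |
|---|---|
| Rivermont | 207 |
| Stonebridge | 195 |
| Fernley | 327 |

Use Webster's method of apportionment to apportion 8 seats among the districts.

Standard divisor 729/8 ≈ 91.125; standard quotas: Rivermont 2.272, Stonebridge 2.140, Fernley 3.588.
Rounding to the nearest integer gives Rivermont 2, Stonebridge 2, Fernley 4 — total 8, matching the house size, so no adjustment is needed.

Rivermont 2, Stonebridge 2, Fernley 4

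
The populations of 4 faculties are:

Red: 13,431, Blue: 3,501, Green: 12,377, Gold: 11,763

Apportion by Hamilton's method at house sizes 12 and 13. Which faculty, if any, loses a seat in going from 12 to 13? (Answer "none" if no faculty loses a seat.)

none

At 12 seats: Red 4, Blue 1, Green 4, Gold 3.
At 13 seats: Red 4, Blue 1, Green 4, Gold 4.
No faculty's allocation decreased.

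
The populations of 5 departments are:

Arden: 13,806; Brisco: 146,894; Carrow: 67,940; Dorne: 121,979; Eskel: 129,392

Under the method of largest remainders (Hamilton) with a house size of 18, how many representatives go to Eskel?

The standard divisor is 480011/18 ≈ 26667.278.
Standard quotas: Arden 0.5177, Brisco 5.5084, Carrow 2.5477, Dorne 4.5741, Eskel 4.8521.
Lower quotas: Arden 0, Brisco 5, Carrow 2, Dorne 4, Eskel 4 (sum 15, leaving 3 seats).
Remainders in descending order: Eskel 0.8521, Dorne 0.5741, Carrow 0.5477, Arden 0.5177, Brisco 0.5084.
The surplus seats go to Eskel, Dorne, Carrow.
Eskel receives 5.

5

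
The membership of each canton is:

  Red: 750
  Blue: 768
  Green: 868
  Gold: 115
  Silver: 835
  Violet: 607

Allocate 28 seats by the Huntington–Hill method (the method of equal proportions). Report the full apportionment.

Red 5, Blue 6, Green 6, Gold 1, Silver 6, Violet 4

With divisor 139: modified quotas Red 5.396, Blue 5.525, Green 6.245, Gold 0.827, Silver 6.007, Violet 4.367.
Geometric-mean thresholds: Red √(5·6)=5.477, Blue √(5·6)=5.477, Green √(6·7)=6.481, Gold (min 1), Silver √(6·7)=6.481, Violet √(4·5)=4.472.
Each quota rounded against its threshold gives Red 5, Blue 6, Green 6, Gold 1, Silver 6, Violet 4 (total 28).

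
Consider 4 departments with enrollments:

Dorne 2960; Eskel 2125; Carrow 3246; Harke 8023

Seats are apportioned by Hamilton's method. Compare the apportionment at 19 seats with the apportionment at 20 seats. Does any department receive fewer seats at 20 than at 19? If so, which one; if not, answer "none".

At 19 seats: Dorne 3, Eskel 3, Carrow 4, Harke 9.
At 20 seats: Dorne 4, Eskel 2, Carrow 4, Harke 10.
Eskel drops from 3 to 2.

Eskel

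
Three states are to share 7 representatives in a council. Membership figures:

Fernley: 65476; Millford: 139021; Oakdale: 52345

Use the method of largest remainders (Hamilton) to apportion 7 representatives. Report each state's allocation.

Fernley=2; Millford=4; Oakdale=1

Standard divisor: 256842 ÷ 7 ≈ 36691.714.
Standard quotas: Fernley 1.7845, Millford 3.7889, Oakdale 1.4266.
Lower quotas: Fernley 1, Millford 3, Oakdale 1 (sum 5, leaving 2 seats).
Remainders in descending order: Millford 0.7889, Fernley 0.7845, Oakdale 0.4266.
Largest remainders: Millford, Fernley receive the extra seats.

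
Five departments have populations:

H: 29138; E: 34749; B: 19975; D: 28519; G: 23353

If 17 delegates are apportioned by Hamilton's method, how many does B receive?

The standard divisor is 135734/17 ≈ 7984.353.
Standard quotas: H 3.6494, E 4.3521, B 2.5018, D 3.5719, G 2.9248.
Lower quotas: H 3, E 4, B 2, D 3, G 2 (sum 14, leaving 3 seats).
Remainders in descending order: G 0.9248, H 0.6494, D 0.5719, B 0.5018, E 0.3521.
The surplus seats go to G, H, D.
B receives 2.

2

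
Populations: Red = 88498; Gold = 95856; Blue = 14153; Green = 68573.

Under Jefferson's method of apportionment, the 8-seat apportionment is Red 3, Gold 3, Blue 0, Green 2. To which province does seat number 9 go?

Priority for the next seat is population ÷ (current seats + 1).
Priorities: Red 22124.500, Gold 23964.000, Blue 14153.000, Green 22857.667.
Highest priority: Gold.

Gold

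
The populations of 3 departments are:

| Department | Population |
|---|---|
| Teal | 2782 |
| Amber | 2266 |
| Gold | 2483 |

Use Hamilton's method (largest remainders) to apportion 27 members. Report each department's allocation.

Teal 10, Amber 8, Gold 9

Standard divisor: 7531 ÷ 27 ≈ 278.926.
Standard quotas: Teal 9.974, Amber 8.124, Gold 8.902.
Lower quotas: Teal 9, Amber 8, Gold 8 (sum 25, leaving 2 seats).
Remainders in descending order: Teal 0.974, Gold 0.902, Amber 0.124.
The surplus seats go to Teal, Gold.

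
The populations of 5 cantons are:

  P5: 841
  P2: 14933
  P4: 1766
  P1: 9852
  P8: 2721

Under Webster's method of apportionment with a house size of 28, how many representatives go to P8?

2

Standard divisor 30113/28 ≈ 1075.464; standard quotas: P5 0.782, P2 13.885, P4 1.642, P1 9.161, P8 2.530.
Rounding to the nearest integer gives 1, 14, 2, 9, 3 = 29 seats, so the divisor must be adjusted.
With modified divisor 1100: modified quotas P5 0.765, P2 13.575, P4 1.605, P1 8.956, P8 2.474.
Rounding to the nearest integer: P5 1, P2 14, P4 2, P1 9, P8 2 (total 28).
P8 receives 2.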